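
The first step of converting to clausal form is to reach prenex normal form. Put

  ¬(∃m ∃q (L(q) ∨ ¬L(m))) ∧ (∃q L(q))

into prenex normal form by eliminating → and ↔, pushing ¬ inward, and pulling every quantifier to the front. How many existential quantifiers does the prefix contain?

1

Push ¬ through the quantifiers and connectives to reach negation normal form:
  (∀m ∀q (¬L(q) ∧ L(m))) ∧ (∃q L(q))
Rename bound variables to avoid capture: q↦b.
  (∀m ∀q (¬L(q) ∧ L(m))) ∧ (∃b L(b))
Pull the quantifiers to the front (each side's bound variable is not free in the other side):
  ∀m ∀q ∃b (¬L(q) ∧ L(m) ∧ L(b))
The prefix is ∀m ∀q ∃b: 2 universal, 1 existential.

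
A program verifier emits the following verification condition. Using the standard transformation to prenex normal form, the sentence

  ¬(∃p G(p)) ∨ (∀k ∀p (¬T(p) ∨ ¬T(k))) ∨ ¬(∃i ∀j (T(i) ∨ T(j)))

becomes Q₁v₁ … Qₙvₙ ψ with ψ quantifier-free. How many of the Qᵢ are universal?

Move each ¬ inward, flipping quantifiers it crosses:
  (∀p ¬G(p)) ∨ (∀k ∀p (¬T(p) ∨ ¬T(k))) ∨ (∀i ∃j (¬T(i) ∧ ¬T(j)))
Standardize variables apart so no two quantifiers bind the same name: p↦q.
  (∀p ¬G(p)) ∨ (∀k ∀q (¬T(q) ∨ ¬T(k))) ∨ (∀i ∃j (¬T(i) ∧ ¬T(j)))
Extract every quantifier outward, since the variables are now distinct and don't occur free across branches:
  ∀p ∀k ∀q ∀i ∃j (¬G(p) ∨ ¬T(q) ∨ ¬T(k) ∨ ¬T(i) ∧ ¬T(j))
The prefix is ∀p ∀k ∀q ∀i ∃j: 4 universal, 1 existential.

4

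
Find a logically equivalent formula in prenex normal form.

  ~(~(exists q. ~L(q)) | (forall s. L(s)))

Move each ¬ inward, flipping quantifiers it crosses:
  (exists q. ~L(q)) & (exists s. ~L(s))
All bound variables are already distinct, so no renaming is needed.
Pull the quantifiers to the front (each side's bound variable is not free in the other side):
  exists q. exists s. (~L(q) & ~L(s))

exists q. exists s. (~L(q) & ~L(s))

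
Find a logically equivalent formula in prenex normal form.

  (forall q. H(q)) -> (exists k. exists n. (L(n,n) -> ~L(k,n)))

Rewrite implications/biconditionals: A → B as ¬A ∨ B.
  ~(forall q. H(q)) | (exists k. exists n. (~L(n,n) | ~L(k,n)))
Push ¬ through the quantifiers and connectives to reach negation normal form:
  (exists q. ~H(q)) | (exists k. exists n. (~L(n,n) | ~L(k,n)))
All bound variables are already distinct, so no renaming is needed.
Pull the quantifiers to the front (each side's bound variable is not free in the other side):
  exists q. exists k. exists n. (~H(q) | ~L(n,n) | ~L(k,n))

exists q. exists k. exists n. (~H(q) | ~L(n,n) | ~L(k,n))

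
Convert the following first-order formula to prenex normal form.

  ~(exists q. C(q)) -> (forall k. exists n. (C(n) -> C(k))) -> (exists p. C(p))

exists q. exists k. forall n. exists p. (C(q) | C(n) & ~C(k) | C(p))

Eliminate → and ↔ using ¬ and ∨.
  ~~(exists q. C(q)) | ~(forall k. exists n. (~C(n) | C(k))) | (exists p. C(p))
Drive negations inward (¬∀x A ≡ ∃x ¬A, ¬∃x A ≡ ∀x ¬A, De Morgan for ∧/∨):
  (exists q. C(q)) | (exists k. forall n. (C(n) & ~C(k))) | (exists p. C(p))
All bound variables are already distinct, so no renaming is needed.
Finally move all quantifiers to the prefix:
  exists q. exists k. forall n. exists p. (C(q) | C(n) & ~C(k) | C(p))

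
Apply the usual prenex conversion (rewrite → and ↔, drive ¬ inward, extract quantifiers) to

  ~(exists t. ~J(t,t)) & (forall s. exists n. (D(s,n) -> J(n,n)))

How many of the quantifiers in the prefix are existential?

Rewrite implications/biconditionals: A → B as ¬A ∨ B.
  ~(exists t. ~J(t,t)) & (forall s. exists n. (~D(s,n) | J(n,n)))
Push ¬ through the quantifiers and connectives to reach negation normal form:
  (forall t. J(t,t)) & (forall s. exists n. (~D(s,n) | J(n,n)))
Extract every quantifier outward, since the variables are now distinct and don't occur free across branches:
  forall t. forall s. exists n. (J(t,t) & (~D(s,n) | J(n,n)))
The prefix is forall t forall s exists n: 2 universal, 1 existential.

1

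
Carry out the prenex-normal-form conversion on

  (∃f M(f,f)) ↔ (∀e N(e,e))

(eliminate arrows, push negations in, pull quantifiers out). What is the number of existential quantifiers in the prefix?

Rewrite implications/biconditionals: A → B as ¬A ∨ B; A ↔ B as (¬A ∨ B) ∧ (¬B ∨ A).
  (¬(∃f M(f,f)) ∨ (∀e N(e,e))) ∧ (¬(∀e N(e,e)) ∨ (∃f M(f,f)))
Push ¬ through the quantifiers and connectives to reach negation normal form:
  ((∀f ¬M(f,f)) ∨ (∀e N(e,e))) ∧ ((∃e ¬N(e,e)) ∨ (∃f M(f,f)))
Standardize variables apart so no two quantifiers bind the same name: e↦x, f↦p.
  ((∀f ¬M(f,f)) ∨ (∀e N(e,e))) ∧ ((∃x ¬N(x,x)) ∨ (∃p M(p,p)))
Pull the quantifiers to the front (each side's bound variable is not free in the other side):
  ∀f ∀e ∃x ∃p ((¬M(f,f) ∨ N(e,e)) ∧ (¬N(x,x) ∨ M(p,p)))
The prefix is ∀f ∀e ∃x ∃p: 2 universal, 2 existential.

2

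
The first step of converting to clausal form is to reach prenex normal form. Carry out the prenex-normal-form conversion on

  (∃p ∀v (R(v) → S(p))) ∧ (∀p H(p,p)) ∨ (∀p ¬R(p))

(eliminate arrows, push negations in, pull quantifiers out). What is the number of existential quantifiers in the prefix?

Eliminate → and ↔ using ¬ and ∨.
  (∃p ∀v (¬R(v) ∨ S(p))) ∧ (∀p H(p,p)) ∨ (∀p ¬R(p))
Rename bound variables to avoid capture: p↦b, p↦v1.
  (∃p ∀v (¬R(v) ∨ S(p))) ∧ (∀b H(b,b)) ∨ (∀v1 ¬R(v1))
Finally move all quantifiers to the prefix:
  ∃p ∀v ∀b ∀v1 ((¬R(v) ∨ S(p)) ∧ H(b,b) ∨ ¬R(v1))
The prefix is ∃p ∀v ∀b ∀v1: 3 universal, 1 existential.

1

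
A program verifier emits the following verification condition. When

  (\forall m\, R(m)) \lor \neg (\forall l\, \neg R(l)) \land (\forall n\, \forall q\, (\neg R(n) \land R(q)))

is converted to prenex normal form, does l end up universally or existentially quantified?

Push ¬ through the quantifiers and connectives to reach negation normal form:
  (\forall m\, R(m)) \lor (\exists l\, R(l)) \land (\forall n\, \forall q\, (\neg R(n) \land R(q)))
Finally move all quantifiers to the prefix:
  \forall m\, \exists l\, \forall n\, \forall q\, (R(m) \lor R(l) \land \neg R(n) \land R(q))
The quantifier \forall l sits under an odd number of negations, so it flips to \exists l.

existential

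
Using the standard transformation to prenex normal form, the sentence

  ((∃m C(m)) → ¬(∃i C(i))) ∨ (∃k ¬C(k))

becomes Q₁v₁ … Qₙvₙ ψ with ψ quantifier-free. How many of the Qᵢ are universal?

Eliminate → and ↔ using ¬ and ∨.
  ¬(∃m C(m)) ∨ ¬(∃i C(i)) ∨ (∃k ¬C(k))
Push ¬ through the quantifiers and connectives to reach negation normal form:
  (∀m ¬C(m)) ∨ (∀i ¬C(i)) ∨ (∃k ¬C(k))
Finally move all quantifiers to the prefix:
  ∀m ∀i ∃k (¬C(m) ∨ ¬C(i) ∨ ¬C(k))
The prefix is ∀m ∀i ∃k: 2 universal, 1 existential.

2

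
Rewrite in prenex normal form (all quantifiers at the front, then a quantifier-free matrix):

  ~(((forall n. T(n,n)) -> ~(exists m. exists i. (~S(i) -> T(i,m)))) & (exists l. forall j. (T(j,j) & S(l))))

forall n. exists m. exists i. forall l. exists j. (T(n,n) & (S(i) | T(i,m)) | ~T(j,j) | ~S(l))

Eliminate → and ↔ using ¬ and ∨.
  ~((~(forall n. T(n,n)) | ~(exists m. exists i. (~~S(i) | T(i,m)))) & (exists l. forall j. (T(j,j) & S(l))))
Move each ¬ inward, flipping quantifiers it crosses:
  (forall n. T(n,n)) & (exists m. exists i. (S(i) | T(i,m))) | (forall l. exists j. (~T(j,j) | ~S(l)))
All bound variables are already distinct, so no renaming is needed.
Finally move all quantifiers to the prefix:
  forall n. exists m. exists i. forall l. exists j. (T(n,n) & (S(i) | T(i,m)) | ~T(j,j) | ~S(l))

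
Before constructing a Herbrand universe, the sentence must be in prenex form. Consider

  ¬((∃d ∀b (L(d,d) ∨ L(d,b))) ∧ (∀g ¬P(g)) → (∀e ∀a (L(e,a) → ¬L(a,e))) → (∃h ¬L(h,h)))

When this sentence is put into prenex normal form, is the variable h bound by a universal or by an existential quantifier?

universal

Eliminate → and ↔ using ¬ and ∨.
  ¬(¬((∃d ∀b (L(d,d) ∨ L(d,b))) ∧ (∀g ¬P(g))) ∨ ¬(∀e ∀a (¬L(e,a) ∨ ¬L(a,e))) ∨ (∃h ¬L(h,h)))
Move each ¬ inward, flipping quantifiers it crosses:
  (∃d ∀b (L(d,d) ∨ L(d,b))) ∧ (∀g ¬P(g)) ∧ (∀e ∀a (¬L(e,a) ∨ ¬L(a,e))) ∧ (∀h L(h,h))
All bound variables are already distinct, so no renaming is needed.
Finally move all quantifiers to the prefix:
  ∃d ∀b ∀g ∀e ∀a ∀h ((L(d,d) ∨ L(d,b)) ∧ ¬P(g) ∧ (¬L(e,a) ∨ ¬L(a,e)) ∧ L(h,h))
The quantifier ∃h sits under an odd number of negations (counting the antecedent side of each →), so it flips to ∀h.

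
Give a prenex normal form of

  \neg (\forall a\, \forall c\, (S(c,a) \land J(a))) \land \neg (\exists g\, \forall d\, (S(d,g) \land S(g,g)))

Drive negations inward (¬∀x A ≡ ∃x ¬A, ¬∃x A ≡ ∀x ¬A, De Morgan for ∧/∨):
  (\exists a\, \exists c\, (\neg S(c,a) \lor \neg J(a))) \land (\forall g\, \exists d\, (\neg S(d,g) \lor \neg S(g,g)))
Extract every quantifier outward, since the variables are now distinct and don't occur free across branches:
  \exists a\, \exists c\, \forall g\, \exists d\, ((\neg S(c,a) \lor \neg J(a)) \land (\neg S(d,g) \lor \neg S(g,g)))

\exists a\, \exists c\, \forall g\, \exists d\, ((\neg S(c,a) \lor \neg J(a)) \land (\neg S(d,g) \lor \neg S(g,g)))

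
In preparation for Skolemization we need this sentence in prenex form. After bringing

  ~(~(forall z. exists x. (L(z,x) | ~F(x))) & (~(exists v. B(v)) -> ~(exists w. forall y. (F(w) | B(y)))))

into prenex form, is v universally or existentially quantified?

universal

First replace A → B with ¬A ∨ B.
  ~(~(forall z. exists x. (L(z,x) | ~F(x))) & (~~(exists v. B(v)) | ~(exists w. forall y. (F(w) | B(y)))))
Move each ¬ inward, flipping quantifiers it crosses:
  (forall z. exists x. (L(z,x) | ~F(x))) | (forall v. ~B(v)) & (exists w. forall y. (F(w) | B(y)))
All bound variables are already distinct, so no renaming is needed.
Finally move all quantifiers to the prefix:
  forall z. exists x. forall v. exists w. forall y. (L(z,x) | ~F(x) | ~B(v) & (F(w) | B(y)))
The quantifier exists v sits under an odd number of negations (counting the antecedent side of each →), so it flips to forall v.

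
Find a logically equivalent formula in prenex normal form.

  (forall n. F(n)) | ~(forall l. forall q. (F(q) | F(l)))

forall n. exists l. exists q. (F(n) | ~F(q) & ~F(l))

Push ¬ through the quantifiers and connectives to reach negation normal form:
  (forall n. F(n)) | (exists l. exists q. (~F(q) & ~F(l)))
Extract every quantifier outward, since the variables are now distinct and don't occur free across branches:
  forall n. exists l. exists q. (F(n) | ~F(q) & ~F(l))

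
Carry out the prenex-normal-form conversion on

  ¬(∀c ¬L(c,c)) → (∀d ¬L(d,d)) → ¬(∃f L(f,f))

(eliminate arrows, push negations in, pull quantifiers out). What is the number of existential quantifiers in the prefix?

1

Eliminate → and ↔ using ¬ and ∨.
  ¬¬(∀c ¬L(c,c)) ∨ ¬(∀d ¬L(d,d)) ∨ ¬(∃f L(f,f))
Drive negations inward (¬∀x A ≡ ∃x ¬A, ¬∃x A ≡ ∀x ¬A, De Morgan for ∧/∨):
  (∀c ¬L(c,c)) ∨ (∃d L(d,d)) ∨ (∀f ¬L(f,f))
All bound variables are already distinct, so no renaming is needed.
Extract every quantifier outward, since the variables are now distinct and don't occur free across branches:
  ∀c ∃d ∀f (¬L(c,c) ∨ L(d,d) ∨ ¬L(f,f))
The prefix is ∀c ∃d ∀f: 2 universal, 1 existential.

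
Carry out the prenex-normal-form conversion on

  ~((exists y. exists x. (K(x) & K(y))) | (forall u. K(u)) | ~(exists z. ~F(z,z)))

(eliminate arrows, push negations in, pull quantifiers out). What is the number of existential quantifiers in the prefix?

2

Drive negations inward (¬∀x A ≡ ∃x ¬A, ¬∃x A ≡ ∀x ¬A, De Morgan for ∧/∨):
  (forall y. forall x. (~K(x) | ~K(y))) & (exists u. ~K(u)) & (exists z. ~F(z,z))
Extract every quantifier outward, since the variables are now distinct and don't occur free across branches:
  forall y. forall x. exists u. exists z. ((~K(x) | ~K(y)) & ~K(u) & ~F(z,z))
The prefix is forall y forall x exists u exists z: 2 universal, 2 existential.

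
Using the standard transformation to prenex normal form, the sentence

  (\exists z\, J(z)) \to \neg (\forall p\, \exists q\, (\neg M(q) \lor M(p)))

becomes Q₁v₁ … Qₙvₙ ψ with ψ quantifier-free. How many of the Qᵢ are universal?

2

Rewrite implications/biconditionals: A → B as ¬A ∨ B.
  \neg (\exists z\, J(z)) \lor \neg (\forall p\, \exists q\, (\neg M(q) \lor M(p)))
Drive negations inward (¬∀x A ≡ ∃x ¬A, ¬∃x A ≡ ∀x ¬A, De Morgan for ∧/∨):
  (\forall z\, \neg J(z)) \lor (\exists p\, \forall q\, (M(q) \land \neg M(p)))
All bound variables are already distinct, so no renaming is needed.
Extract every quantifier outward, since the variables are now distinct and don't occur free across branches:
  \forall z\, \exists p\, \forall q\, (\neg J(z) \lor M(q) \land \neg M(p))
The prefix is \forall z \exists p \forall q: 2 universal, 1 existential.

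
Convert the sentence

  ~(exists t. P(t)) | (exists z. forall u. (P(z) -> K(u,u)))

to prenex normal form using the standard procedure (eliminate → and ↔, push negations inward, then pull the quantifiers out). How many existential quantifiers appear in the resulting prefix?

1

Rewrite implications/biconditionals: A → B as ¬A ∨ B.
  ~(exists t. P(t)) | (exists z. forall u. (~P(z) | K(u,u)))
Move each ¬ inward, flipping quantifiers it crosses:
  (forall t. ~P(t)) | (exists z. forall u. (~P(z) | K(u,u)))
All bound variables are already distinct, so no renaming is needed.
Pull the quantifiers to the front (each side's bound variable is not free in the other side):
  forall t. exists z. forall u. (~P(t) | ~P(z) | K(u,u))
The prefix is forall t exists z forall u: 2 universal, 1 existential.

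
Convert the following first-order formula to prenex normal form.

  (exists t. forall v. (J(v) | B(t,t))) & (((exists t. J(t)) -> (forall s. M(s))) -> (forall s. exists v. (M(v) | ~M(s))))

exists t. forall v. exists z1. exists s. forall z. exists w1. ((J(v) | B(t,t)) & (J(z1) & ~M(s) | M(w1) | ~M(z)))

First replace A → B with ¬A ∨ B.
  (exists t. forall v. (J(v) | B(t,t))) & (~(~(exists t. J(t)) | (forall s. M(s))) | (forall s. exists v. (M(v) | ~M(s))))
Move each ¬ inward, flipping quantifiers it crosses:
  (exists t. forall v. (J(v) | B(t,t))) & ((exists t. J(t)) & (exists s. ~M(s)) | (forall s. exists v. (M(v) | ~M(s))))
Standardize variables apart so no two quantifiers bind the same name: t↦z1, s↦z, v↦w1.
  (exists t. forall v. (J(v) | B(t,t))) & ((exists z1. J(z1)) & (exists s. ~M(s)) | (forall z. exists w1. (M(w1) | ~M(z))))
Finally move all quantifiers to the prefix:
  exists t. forall v. exists z1. exists s. forall z. exists w1. ((J(v) | B(t,t)) & (J(z1) & ~M(s) | M(w1) | ~M(z)))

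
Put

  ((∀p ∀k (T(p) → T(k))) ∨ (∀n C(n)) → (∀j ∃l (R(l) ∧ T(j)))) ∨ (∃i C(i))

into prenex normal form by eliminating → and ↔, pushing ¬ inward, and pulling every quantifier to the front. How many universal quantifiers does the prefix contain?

First replace A → B with ¬A ∨ B.
  ¬((∀p ∀k (¬T(p) ∨ T(k))) ∨ (∀n C(n))) ∨ (∀j ∃l (R(l) ∧ T(j))) ∨ (∃i C(i))
Push ¬ through the quantifiers and connectives to reach negation normal form:
  (∃p ∃k (T(p) ∧ ¬T(k))) ∧ (∃n ¬C(n)) ∨ (∀j ∃l (R(l) ∧ T(j))) ∨ (∃i C(i))
All bound variables are already distinct, so no renaming is needed.
Extract every quantifier outward, since the variables are now distinct and don't occur free across branches:
  ∃p ∃k ∃n ∀j ∃l ∃i (T(p) ∧ ¬T(k) ∧ ¬C(n) ∨ R(l) ∧ T(j) ∨ C(i))
The prefix is ∃p ∃k ∃n ∀j ∃l ∃i: 1 universal, 5 existential.

1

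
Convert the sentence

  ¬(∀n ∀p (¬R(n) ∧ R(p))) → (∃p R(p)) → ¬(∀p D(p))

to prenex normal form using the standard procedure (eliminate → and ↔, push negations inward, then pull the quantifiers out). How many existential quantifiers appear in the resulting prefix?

Rewrite implications/biconditionals: A → B as ¬A ∨ B.
  ¬¬(∀n ∀p (¬R(n) ∧ R(p))) ∨ ¬(∃p R(p)) ∨ ¬(∀p D(p))
Move each ¬ inward, flipping quantifiers it crosses:
  (∀n ∀p (¬R(n) ∧ R(p))) ∨ (∀p ¬R(p)) ∨ (∃p ¬D(p))
Standardize variables apart so no two quantifiers bind the same name: p↦x1, p↦u1.
  (∀n ∀p (¬R(n) ∧ R(p))) ∨ (∀x1 ¬R(x1)) ∨ (∃u1 ¬D(u1))
Finally move all quantifiers to the prefix:
  ∀n ∀p ∀x1 ∃u1 (¬R(n) ∧ R(p) ∨ ¬R(x1) ∨ ¬D(u1))
The prefix is ∀n ∀p ∀x1 ∃u1: 3 universal, 1 existential.

1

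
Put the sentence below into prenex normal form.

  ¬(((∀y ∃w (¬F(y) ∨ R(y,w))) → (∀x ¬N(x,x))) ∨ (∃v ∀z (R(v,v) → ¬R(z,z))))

Rewrite implications/biconditionals: A → B as ¬A ∨ B.
  ¬(¬(∀y ∃w (¬F(y) ∨ R(y,w))) ∨ (∀x ¬N(x,x)) ∨ (∃v ∀z (¬R(v,v) ∨ ¬R(z,z))))
Move each ¬ inward, flipping quantifiers it crosses:
  (∀y ∃w (¬F(y) ∨ R(y,w))) ∧ (∃x N(x,x)) ∧ (∀v ∃z (R(v,v) ∧ R(z,z)))
All bound variables are already distinct, so no renaming is needed.
Pull the quantifiers to the front (each side's bound variable is not free in the other side):
  ∀y ∃w ∃x ∀v ∃z ((¬F(y) ∨ R(y,w)) ∧ N(x,x) ∧ R(v,v) ∧ R(z,z))

∀y ∃w ∃x ∀v ∃z ((¬F(y) ∨ R(y,w)) ∧ N(x,x) ∧ R(v,v) ∧ R(z,z))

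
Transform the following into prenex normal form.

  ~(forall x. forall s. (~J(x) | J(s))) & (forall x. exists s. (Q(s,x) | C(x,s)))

Drive negations inward (¬∀x A ≡ ∃x ¬A, ¬∃x A ≡ ∀x ¬A, De Morgan for ∧/∨):
  (exists x. exists s. (J(x) & ~J(s))) & (forall x. exists s. (Q(s,x) | C(x,s)))
Standardize variables apart so no two quantifiers bind the same name: x↦z, s↦u.
  (exists x. exists s. (J(x) & ~J(s))) & (forall z. exists u. (Q(u,z) | C(z,u)))
Finally move all quantifiers to the prefix:
  exists x. exists s. forall z. exists u. (J(x) & ~J(s) & (Q(u,z) | C(z,u)))

exists x. exists s. forall z. exists u. (J(x) & ~J(s) & (Q(u,z) | C(z,u)))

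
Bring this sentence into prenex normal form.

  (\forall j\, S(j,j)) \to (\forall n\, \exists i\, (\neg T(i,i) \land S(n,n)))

Eliminate → and ↔ using ¬ and ∨.
  \neg (\forall j\, S(j,j)) \lor (\forall n\, \exists i\, (\neg T(i,i) \land S(n,n)))
Drive negations inward (¬∀x A ≡ ∃x ¬A, ¬∃x A ≡ ∀x ¬A, De Morgan for ∧/∨):
  (\exists j\, \neg S(j,j)) \lor (\forall n\, \exists i\, (\neg T(i,i) \land S(n,n)))
All bound variables are already distinct, so no renaming is needed.
Extract every quantifier outward, since the variables are now distinct and don't occur free across branches:
  \exists j\, \forall n\, \exists i\, (\neg S(j,j) \lor \neg T(i,i) \land S(n,n))

\exists j\, \forall n\, \exists i\, (\neg S(j,j) \lor \neg T(i,i) \land S(n,n))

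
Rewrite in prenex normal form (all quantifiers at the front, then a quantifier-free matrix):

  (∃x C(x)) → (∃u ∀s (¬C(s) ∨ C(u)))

Eliminate → and ↔ using ¬ and ∨.
  ¬(∃x C(x)) ∨ (∃u ∀s (¬C(s) ∨ C(u)))
Drive negations inward (¬∀x A ≡ ∃x ¬A, ¬∃x A ≡ ∀x ¬A, De Morgan for ∧/∨):
  (∀x ¬C(x)) ∨ (∃u ∀s (¬C(s) ∨ C(u)))
All bound variables are already distinct, so no renaming is needed.
Pull the quantifiers to the front (each side's bound variable is not free in the other side):
  ∀x ∃u ∀s (¬C(x) ∨ ¬C(s) ∨ C(u))

∀x ∃u ∀s (¬C(x) ∨ ¬C(s) ∨ C(u))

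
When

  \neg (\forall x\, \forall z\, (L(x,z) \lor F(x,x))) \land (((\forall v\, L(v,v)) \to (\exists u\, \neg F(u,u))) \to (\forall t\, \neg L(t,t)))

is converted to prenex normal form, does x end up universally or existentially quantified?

existential

First replace A → B with ¬A ∨ B.
  \neg (\forall x\, \forall z\, (L(x,z) \lor F(x,x))) \land (\neg (\neg (\forall v\, L(v,v)) \lor (\exists u\, \neg F(u,u))) \lor (\forall t\, \neg L(t,t)))
Push ¬ through the quantifiers and connectives to reach negation normal form:
  (\exists x\, \exists z\, (\neg L(x,z) \land \neg F(x,x))) \land ((\forall v\, L(v,v)) \land (\forall u\, F(u,u)) \lor (\forall t\, \neg L(t,t)))
All bound variables are already distinct, so no renaming is needed.
Extract every quantifier outward, since the variables are now distinct and don't occur free across branches:
  \exists x\, \exists z\, \forall v\, \forall u\, \forall t\, (\neg L(x,z) \land \neg F(x,x) \land (L(v,v) \land F(u,u) \lor \neg L(t,t)))
The quantifier \forall x sits under an odd number of negations (counting the antecedent side of each →), so it flips to \exists x.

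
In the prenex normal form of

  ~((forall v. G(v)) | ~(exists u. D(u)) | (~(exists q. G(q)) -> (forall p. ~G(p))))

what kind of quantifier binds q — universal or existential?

universal

Rewrite implications/biconditionals: A → B as ¬A ∨ B.
  ~((forall v. G(v)) | ~(exists u. D(u)) | ~~(exists q. G(q)) | (forall p. ~G(p)))
Move each ¬ inward, flipping quantifiers it crosses:
  (exists v. ~G(v)) & (exists u. D(u)) & (forall q. ~G(q)) & (exists p. G(p))
All bound variables are already distinct, so no renaming is needed.
Extract every quantifier outward, since the variables are now distinct and don't occur free across branches:
  exists v. exists u. forall q. exists p. (~G(v) & D(u) & ~G(q) & G(p))
The quantifier exists q sits under an odd number of negations (counting the antecedent side of each →), so it flips to forall q.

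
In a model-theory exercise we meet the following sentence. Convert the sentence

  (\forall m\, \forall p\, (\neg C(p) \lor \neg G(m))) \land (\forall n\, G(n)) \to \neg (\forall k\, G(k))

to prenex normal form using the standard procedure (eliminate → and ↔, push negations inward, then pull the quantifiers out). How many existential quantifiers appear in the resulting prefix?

4

First replace A → B with ¬A ∨ B.
  \neg ((\forall m\, \forall p\, (\neg C(p) \lor \neg G(m))) \land (\forall n\, G(n))) \lor \neg (\forall k\, G(k))
Drive negations inward (¬∀x A ≡ ∃x ¬A, ¬∃x A ≡ ∀x ¬A, De Morgan for ∧/∨):
  (\exists m\, \exists p\, (C(p) \land G(m))) \lor (\exists n\, \neg G(n)) \lor (\exists k\, \neg G(k))
All bound variables are already distinct, so no renaming is needed.
Finally move all quantifiers to the prefix:
  \exists m\, \exists p\, \exists n\, \exists k\, (C(p) \land G(m) \lor \neg G(n) \lor \neg G(k))
The prefix is \exists m \exists p \exists n \exists k: 0 universal, 4 existential.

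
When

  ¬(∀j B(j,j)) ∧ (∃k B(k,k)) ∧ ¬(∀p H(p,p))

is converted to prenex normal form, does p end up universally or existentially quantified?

Move each ¬ inward, flipping quantifiers it crosses:
  (∃j ¬B(j,j)) ∧ (∃k B(k,k)) ∧ (∃p ¬H(p,p))
All bound variables are already distinct, so no renaming is needed.
Pull the quantifiers to the front (each side's bound variable is not free in the other side):
  ∃j ∃k ∃p (¬B(j,j) ∧ B(k,k) ∧ ¬H(p,p))
The quantifier ∀p sits under an odd number of negations, so it flips to ∃p.

existential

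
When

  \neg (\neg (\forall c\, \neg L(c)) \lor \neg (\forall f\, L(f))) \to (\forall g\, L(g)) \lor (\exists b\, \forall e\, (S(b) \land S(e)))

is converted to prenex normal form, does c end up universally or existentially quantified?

existential

First replace A → B with ¬A ∨ B.
  \neg \neg (\neg (\forall c\, \neg L(c)) \lor \neg (\forall f\, L(f))) \lor (\forall g\, L(g)) \lor (\exists b\, \forall e\, (S(b) \land S(e)))
Drive negations inward (¬∀x A ≡ ∃x ¬A, ¬∃x A ≡ ∀x ¬A, De Morgan for ∧/∨):
  (\exists c\, L(c)) \lor (\exists f\, \neg L(f)) \lor (\forall g\, L(g)) \lor (\exists b\, \forall e\, (S(b) \land S(e)))
Finally move all quantifiers to the prefix:
  \exists c\, \exists f\, \forall g\, \exists b\, \forall e\, (L(c) \lor \neg L(f) \lor L(g) \lor S(b) \land S(e))
The quantifier \forall c sits under an odd number of negations (counting the antecedent side of each →), so it flips to \exists c.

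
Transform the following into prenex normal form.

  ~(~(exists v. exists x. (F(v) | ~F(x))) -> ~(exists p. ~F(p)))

Eliminate → and ↔ using ¬ and ∨.
  ~(~~(exists v. exists x. (F(v) | ~F(x))) | ~(exists p. ~F(p)))
Push ¬ through the quantifiers and connectives to reach negation normal form:
  (forall v. forall x. (~F(v) & F(x))) & (exists p. ~F(p))
All bound variables are already distinct, so no renaming is needed.
Pull the quantifiers to the front (each side's bound variable is not free in the other side):
  forall v. forall x. exists p. (~F(v) & F(x) & ~F(p))

forall v. forall x. exists p. (~F(v) & F(x) & ~F(p))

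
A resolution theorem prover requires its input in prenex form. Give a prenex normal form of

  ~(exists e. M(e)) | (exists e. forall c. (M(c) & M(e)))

Push ¬ through the quantifiers and connectives to reach negation normal form:
  (forall e. ~M(e)) | (exists e. forall c. (M(c) & M(e)))
Standardize variables apart so no two quantifiers bind the same name: e↦p.
  (forall e. ~M(e)) | (exists p. forall c. (M(c) & M(p)))
Finally move all quantifiers to the prefix:
  forall e. exists p. forall c. (~M(e) | M(c) & M(p))

forall e. exists p. forall c. (~M(e) | M(c) & M(p))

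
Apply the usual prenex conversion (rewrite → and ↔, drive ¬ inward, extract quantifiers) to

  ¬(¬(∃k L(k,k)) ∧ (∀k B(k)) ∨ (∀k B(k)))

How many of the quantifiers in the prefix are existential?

Push ¬ through the quantifiers and connectives to reach negation normal form:
  ((∃k L(k,k)) ∨ (∃k ¬B(k))) ∧ (∃k ¬B(k))
Rename bound variables to avoid capture: k↦y1, k↦t.
  ((∃k L(k,k)) ∨ (∃y1 ¬B(y1))) ∧ (∃t ¬B(t))
Extract every quantifier outward, since the variables are now distinct and don't occur free across branches:
  ∃k ∃y1 ∃t ((L(k,k) ∨ ¬B(y1)) ∧ ¬B(t))
The prefix is ∃k ∃y1 ∃t: 0 universal, 3 existential.

3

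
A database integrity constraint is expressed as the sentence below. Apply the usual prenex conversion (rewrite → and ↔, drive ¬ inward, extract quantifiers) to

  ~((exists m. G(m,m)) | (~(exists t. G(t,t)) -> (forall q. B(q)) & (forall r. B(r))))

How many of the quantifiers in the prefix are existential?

First replace A → B with ¬A ∨ B.
  ~((exists m. G(m,m)) | ~~(exists t. G(t,t)) | (forall q. B(q)) & (forall r. B(r)))
Move each ¬ inward, flipping quantifiers it crosses:
  (forall m. ~G(m,m)) & (forall t. ~G(t,t)) & ((exists q. ~B(q)) | (exists r. ~B(r)))
All bound variables are already distinct, so no renaming is needed.
Finally move all quantifiers to the prefix:
  forall m. forall t. exists q. exists r. (~G(m,m) & ~G(t,t) & (~B(q) | ~B(r)))
The prefix is forall m forall t exists q exists r: 2 universal, 2 existential.

2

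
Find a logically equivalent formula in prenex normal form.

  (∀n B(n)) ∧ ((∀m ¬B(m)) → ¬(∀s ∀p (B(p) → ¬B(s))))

∀n ∃m ∃s ∃p (B(n) ∧ (B(m) ∨ B(p) ∧ B(s)))

Eliminate → and ↔ using ¬ and ∨.
  (∀n B(n)) ∧ (¬(∀m ¬B(m)) ∨ ¬(∀s ∀p (¬B(p) ∨ ¬B(s))))
Push ¬ through the quantifiers and connectives to reach negation normal form:
  (∀n B(n)) ∧ ((∃m B(m)) ∨ (∃s ∃p (B(p) ∧ B(s))))
All bound variables are already distinct, so no renaming is needed.
Extract every quantifier outward, since the variables are now distinct and don't occur free across branches:
  ∀n ∃m ∃s ∃p (B(n) ∧ (B(m) ∨ B(p) ∧ B(s)))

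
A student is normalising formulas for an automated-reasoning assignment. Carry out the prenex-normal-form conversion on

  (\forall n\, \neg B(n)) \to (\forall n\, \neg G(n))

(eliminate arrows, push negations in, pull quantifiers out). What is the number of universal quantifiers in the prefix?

Rewrite implications/biconditionals: A → B as ¬A ∨ B.
  \neg (\forall n\, \neg B(n)) \lor (\forall n\, \neg G(n))
Move each ¬ inward, flipping quantifiers it crosses:
  (\exists n\, B(n)) \lor (\forall n\, \neg G(n))
Rename bound variables to avoid capture: n↦p.
  (\exists n\, B(n)) \lor (\forall p\, \neg G(p))
Finally move all quantifiers to the prefix:
  \exists n\, \forall p\, (B(n) \lor \neg G(p))
The prefix is \exists n \forall p: 1 universal, 1 existential.

1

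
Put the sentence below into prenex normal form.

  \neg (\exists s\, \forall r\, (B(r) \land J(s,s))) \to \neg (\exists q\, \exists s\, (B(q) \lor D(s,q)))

Eliminate → and ↔ using ¬ and ∨.
  \neg \neg (\exists s\, \forall r\, (B(r) \land J(s,s))) \lor \neg (\exists q\, \exists s\, (B(q) \lor D(s,q)))
Drive negations inward (¬∀x A ≡ ∃x ¬A, ¬∃x A ≡ ∀x ¬A, De Morgan for ∧/∨):
  (\exists s\, \forall r\, (B(r) \land J(s,s))) \lor (\forall q\, \forall s\, (\neg B(q) \land \neg D(s,q)))
Rename bound variables to avoid capture: s↦v.
  (\exists s\, \forall r\, (B(r) \land J(s,s))) \lor (\forall q\, \forall v\, (\neg B(q) \land \neg D(v,q)))
Pull the quantifiers to the front (each side's bound variable is not free in the other side):
  \exists s\, \forall r\, \forall q\, \forall v\, (B(r) \land J(s,s) \lor \neg B(q) \land \neg D(v,q))

\exists s\, \forall r\, \forall q\, \forall v\, (B(r) \land J(s,s) \lor \neg B(q) \land \neg D(v,q))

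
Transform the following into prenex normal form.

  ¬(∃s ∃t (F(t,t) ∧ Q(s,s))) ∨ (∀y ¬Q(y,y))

Move each ¬ inward, flipping quantifiers it crosses:
  (∀s ∀t (¬F(t,t) ∨ ¬Q(s,s))) ∨ (∀y ¬Q(y,y))
Finally move all quantifiers to the prefix:
  ∀s ∀t ∀y (¬F(t,t) ∨ ¬Q(s,s) ∨ ¬Q(y,y))

∀s ∀t ∀y (¬F(t,t) ∨ ¬Q(s,s) ∨ ¬Q(y,y))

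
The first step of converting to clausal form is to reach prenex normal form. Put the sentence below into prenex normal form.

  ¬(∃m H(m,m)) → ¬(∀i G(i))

∃m ∃i (H(m,m) ∨ ¬G(i))

Rewrite implications/biconditionals: A → B as ¬A ∨ B.
  ¬¬(∃m H(m,m)) ∨ ¬(∀i G(i))
Push ¬ through the quantifiers and connectives to reach negation normal form:
  (∃m H(m,m)) ∨ (∃i ¬G(i))
Extract every quantifier outward, since the variables are now distinct and don't occur free across branches:
  ∃m ∃i (H(m,m) ∨ ¬G(i))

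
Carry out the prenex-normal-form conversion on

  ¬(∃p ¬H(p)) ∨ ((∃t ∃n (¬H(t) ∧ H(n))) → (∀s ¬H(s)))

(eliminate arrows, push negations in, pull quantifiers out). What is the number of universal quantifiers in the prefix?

Rewrite implications/biconditionals: A → B as ¬A ∨ B.
  ¬(∃p ¬H(p)) ∨ ¬(∃t ∃n (¬H(t) ∧ H(n))) ∨ (∀s ¬H(s))
Drive negations inward (¬∀x A ≡ ∃x ¬A, ¬∃x A ≡ ∀x ¬A, De Morgan for ∧/∨):
  (∀p H(p)) ∨ (∀t ∀n (H(t) ∨ ¬H(n))) ∨ (∀s ¬H(s))
All bound variables are already distinct, so no renaming is needed.
Pull the quantifiers to the front (each side's bound variable is not free in the other side):
  ∀p ∀t ∀n ∀s (H(p) ∨ H(t) ∨ ¬H(n) ∨ ¬H(s))
The prefix is ∀p ∀t ∀n ∀s: 4 universal, 0 existential.

4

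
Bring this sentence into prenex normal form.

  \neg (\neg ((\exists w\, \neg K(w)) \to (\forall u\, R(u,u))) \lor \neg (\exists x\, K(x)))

Eliminate → and ↔ using ¬ and ∨.
  \neg (\neg (\neg (\exists w\, \neg K(w)) \lor (\forall u\, R(u,u))) \lor \neg (\exists x\, K(x)))
Drive negations inward (¬∀x A ≡ ∃x ¬A, ¬∃x A ≡ ∀x ¬A, De Morgan for ∧/∨):
  ((\forall w\, K(w)) \lor (\forall u\, R(u,u))) \land (\exists x\, K(x))
Finally move all quantifiers to the prefix:
  \forall w\, \forall u\, \exists x\, ((K(w) \lor R(u,u)) \land K(x))

\forall w\, \forall u\, \exists x\, ((K(w) \lor R(u,u)) \land K(x))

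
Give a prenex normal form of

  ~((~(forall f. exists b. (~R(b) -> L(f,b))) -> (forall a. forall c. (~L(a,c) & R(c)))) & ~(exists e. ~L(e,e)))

exists f. forall b. exists a. exists c. exists e. (~R(b) & ~L(f,b) & (L(a,c) | ~R(c)) | ~L(e,e))

First replace A → B with ¬A ∨ B.
  ~((~~(forall f. exists b. (~~R(b) | L(f,b))) | (forall a. forall c. (~L(a,c) & R(c)))) & ~(exists e. ~L(e,e)))
Push ¬ through the quantifiers and connectives to reach negation normal form:
  (exists f. forall b. (~R(b) & ~L(f,b))) & (exists a. exists c. (L(a,c) | ~R(c))) | (exists e. ~L(e,e))
All bound variables are already distinct, so no renaming is needed.
Finally move all quantifiers to the prefix:
  exists f. forall b. exists a. exists c. exists e. (~R(b) & ~L(f,b) & (L(a,c) | ~R(c)) | ~L(e,e))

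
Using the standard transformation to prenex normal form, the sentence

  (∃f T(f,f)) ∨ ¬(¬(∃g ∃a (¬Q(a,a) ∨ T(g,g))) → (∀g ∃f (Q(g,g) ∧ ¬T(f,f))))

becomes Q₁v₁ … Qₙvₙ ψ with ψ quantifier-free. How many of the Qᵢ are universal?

Eliminate → and ↔ using ¬ and ∨.
  (∃f T(f,f)) ∨ ¬(¬¬(∃g ∃a (¬Q(a,a) ∨ T(g,g))) ∨ (∀g ∃f (Q(g,g) ∧ ¬T(f,f))))
Push ¬ through the quantifiers and connectives to reach negation normal form:
  (∃f T(f,f)) ∨ (∀g ∀a (Q(a,a) ∧ ¬T(g,g))) ∧ (∃g ∀f (¬Q(g,g) ∨ T(f,f)))
Give each quantifier a distinct variable: g↦b, f↦s.
  (∃f T(f,f)) ∨ (∀g ∀a (Q(a,a) ∧ ¬T(g,g))) ∧ (∃b ∀s (¬Q(b,b) ∨ T(s,s)))
Finally move all quantifiers to the prefix:
  ∃f ∀g ∀a ∃b ∀s (T(f,f) ∨ Q(a,a) ∧ ¬T(g,g) ∧ (¬Q(b,b) ∨ T(s,s)))
The prefix is ∃f ∀g ∀a ∃b ∀s: 3 universal, 2 existential.

3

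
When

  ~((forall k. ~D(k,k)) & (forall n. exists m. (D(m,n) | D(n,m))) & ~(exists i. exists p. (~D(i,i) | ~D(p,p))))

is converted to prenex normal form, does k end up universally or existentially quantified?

existential

Push ¬ through the quantifiers and connectives to reach negation normal form:
  (exists k. D(k,k)) | (exists n. forall m. (~D(m,n) & ~D(n,m))) | (exists i. exists p. (~D(i,i) | ~D(p,p)))
Extract every quantifier outward, since the variables are now distinct and don't occur free across branches:
  exists k. exists n. forall m. exists i. exists p. (D(k,k) | ~D(m,n) & ~D(n,m) | ~D(i,i) | ~D(p,p))
The quantifier forall k sits under an odd number of negations, so it flips to exists k.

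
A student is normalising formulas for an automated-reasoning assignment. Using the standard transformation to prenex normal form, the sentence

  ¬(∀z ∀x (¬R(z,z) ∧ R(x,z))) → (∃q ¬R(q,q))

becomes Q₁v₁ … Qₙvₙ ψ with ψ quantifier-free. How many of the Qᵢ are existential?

Rewrite implications/biconditionals: A → B as ¬A ∨ B.
  ¬¬(∀z ∀x (¬R(z,z) ∧ R(x,z))) ∨ (∃q ¬R(q,q))
Move each ¬ inward, flipping quantifiers it crosses:
  (∀z ∀x (¬R(z,z) ∧ R(x,z))) ∨ (∃q ¬R(q,q))
All bound variables are already distinct, so no renaming is needed.
Extract every quantifier outward, since the variables are now distinct and don't occur free across branches:
  ∀z ∀x ∃q (¬R(z,z) ∧ R(x,z) ∨ ¬R(q,q))
The prefix is ∀z ∀x ∃q: 2 universal, 1 existential.

1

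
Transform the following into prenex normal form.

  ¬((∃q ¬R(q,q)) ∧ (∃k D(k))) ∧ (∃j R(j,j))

Drive negations inward (¬∀x A ≡ ∃x ¬A, ¬∃x A ≡ ∀x ¬A, De Morgan for ∧/∨):
  ((∀q R(q,q)) ∨ (∀k ¬D(k))) ∧ (∃j R(j,j))
All bound variables are already distinct, so no renaming is needed.
Finally move all quantifiers to the prefix:
  ∀q ∀k ∃j ((R(q,q) ∨ ¬D(k)) ∧ R(j,j))

∀q ∀k ∃j ((R(q,q) ∨ ¬D(k)) ∧ R(j,j))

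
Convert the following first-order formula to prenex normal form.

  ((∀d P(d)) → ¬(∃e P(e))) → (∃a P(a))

First replace A → B with ¬A ∨ B.
  ¬(¬(∀d P(d)) ∨ ¬(∃e P(e))) ∨ (∃a P(a))
Push ¬ through the quantifiers and connectives to reach negation normal form:
  (∀d P(d)) ∧ (∃e P(e)) ∨ (∃a P(a))
All bound variables are already distinct, so no renaming is needed.
Pull the quantifiers to the front (each side's bound variable is not free in the other side):
  ∀d ∃e ∃a (P(d) ∧ P(e) ∨ P(a))

∀d ∃e ∃a (P(d) ∧ P(e) ∨ P(a))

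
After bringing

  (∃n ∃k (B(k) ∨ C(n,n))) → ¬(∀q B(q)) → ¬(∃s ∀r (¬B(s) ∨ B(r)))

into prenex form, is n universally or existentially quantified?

universal

Eliminate → and ↔ using ¬ and ∨.
  ¬(∃n ∃k (B(k) ∨ C(n,n))) ∨ ¬¬(∀q B(q)) ∨ ¬(∃s ∀r (¬B(s) ∨ B(r)))
Drive negations inward (¬∀x A ≡ ∃x ¬A, ¬∃x A ≡ ∀x ¬A, De Morgan for ∧/∨):
  (∀n ∀k (¬B(k) ∧ ¬C(n,n))) ∨ (∀q B(q)) ∨ (∀s ∃r (B(s) ∧ ¬B(r)))
Finally move all quantifiers to the prefix:
  ∀n ∀k ∀q ∀s ∃r (¬B(k) ∧ ¬C(n,n) ∨ B(q) ∨ B(s) ∧ ¬B(r))
The quantifier ∃n sits under an odd number of negations (counting the antecedent side of each →), so it flips to ∀n.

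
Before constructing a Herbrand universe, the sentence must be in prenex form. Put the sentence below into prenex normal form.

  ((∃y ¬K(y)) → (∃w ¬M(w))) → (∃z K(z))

Rewrite implications/biconditionals: A → B as ¬A ∨ B.
  ¬(¬(∃y ¬K(y)) ∨ (∃w ¬M(w))) ∨ (∃z K(z))
Push ¬ through the quantifiers and connectives to reach negation normal form:
  (∃y ¬K(y)) ∧ (∀w M(w)) ∨ (∃z K(z))
All bound variables are already distinct, so no renaming is needed.
Extract every quantifier outward, since the variables are now distinct and don't occur free across branches:
  ∃y ∀w ∃z (¬K(y) ∧ M(w) ∨ K(z))

∃y ∀w ∃z (¬K(y) ∧ M(w) ∨ K(z))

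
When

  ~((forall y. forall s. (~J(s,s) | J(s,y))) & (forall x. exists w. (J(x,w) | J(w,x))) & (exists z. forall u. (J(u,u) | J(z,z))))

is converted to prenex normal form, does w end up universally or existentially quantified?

universal

Move each ¬ inward, flipping quantifiers it crosses:
  (exists y. exists s. (J(s,s) & ~J(s,y))) | (exists x. forall w. (~J(x,w) & ~J(w,x))) | (forall z. exists u. (~J(u,u) & ~J(z,z)))
All bound variables are already distinct, so no renaming is needed.
Extract every quantifier outward, since the variables are now distinct and don't occur free across branches:
  exists y. exists s. exists x. forall w. forall z. exists u. (J(s,s) & ~J(s,y) | ~J(x,w) & ~J(w,x) | ~J(u,u) & ~J(z,z))
The quantifier exists w sits under an odd number of negations, so it flips to forall w.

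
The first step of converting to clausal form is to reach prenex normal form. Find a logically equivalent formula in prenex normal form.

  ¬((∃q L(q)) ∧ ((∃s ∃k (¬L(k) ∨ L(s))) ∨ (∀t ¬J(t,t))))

Move each ¬ inward, flipping quantifiers it crosses:
  (∀q ¬L(q)) ∨ (∀s ∀k (L(k) ∧ ¬L(s))) ∧ (∃t J(t,t))
Extract every quantifier outward, since the variables are now distinct and don't occur free across branches:
  ∀q ∀s ∀k ∃t (¬L(q) ∨ L(k) ∧ ¬L(s) ∧ J(t,t))

∀q ∀s ∀k ∃t (¬L(q) ∨ L(k) ∧ ¬L(s) ∧ J(t,t))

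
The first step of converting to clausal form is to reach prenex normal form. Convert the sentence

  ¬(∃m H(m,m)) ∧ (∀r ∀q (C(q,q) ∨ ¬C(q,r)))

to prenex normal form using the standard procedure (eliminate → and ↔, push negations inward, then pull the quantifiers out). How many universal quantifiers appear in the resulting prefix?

3

Move each ¬ inward, flipping quantifiers it crosses:
  (∀m ¬H(m,m)) ∧ (∀r ∀q (C(q,q) ∨ ¬C(q,r)))
All bound variables are already distinct, so no renaming is needed.
Extract every quantifier outward, since the variables are now distinct and don't occur free across branches:
  ∀m ∀r ∀q (¬H(m,m) ∧ (C(q,q) ∨ ¬C(q,r)))
The prefix is ∀m ∀r ∀q: 3 universal, 0 existential.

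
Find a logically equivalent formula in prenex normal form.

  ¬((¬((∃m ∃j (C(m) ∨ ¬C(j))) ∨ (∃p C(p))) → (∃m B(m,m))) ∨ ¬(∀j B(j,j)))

First replace A → B with ¬A ∨ B.
  ¬(¬¬((∃m ∃j (C(m) ∨ ¬C(j))) ∨ (∃p C(p))) ∨ (∃m B(m,m)) ∨ ¬(∀j B(j,j)))
Move each ¬ inward, flipping quantifiers it crosses:
  (∀m ∀j (¬C(m) ∧ C(j))) ∧ (∀p ¬C(p)) ∧ (∀m ¬B(m,m)) ∧ (∀j B(j,j))
Rename bound variables to avoid capture: m↦z, j↦c.
  (∀m ∀j (¬C(m) ∧ C(j))) ∧ (∀p ¬C(p)) ∧ (∀z ¬B(z,z)) ∧ (∀c B(c,c))
Finally move all quantifiers to the prefix:
  ∀m ∀j ∀p ∀z ∀c (¬C(m) ∧ C(j) ∧ ¬C(p) ∧ ¬B(z,z) ∧ B(c,c))

∀m ∀j ∀p ∀z ∀c (¬C(m) ∧ C(j) ∧ ¬C(p) ∧ ¬B(z,z) ∧ B(c,c))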